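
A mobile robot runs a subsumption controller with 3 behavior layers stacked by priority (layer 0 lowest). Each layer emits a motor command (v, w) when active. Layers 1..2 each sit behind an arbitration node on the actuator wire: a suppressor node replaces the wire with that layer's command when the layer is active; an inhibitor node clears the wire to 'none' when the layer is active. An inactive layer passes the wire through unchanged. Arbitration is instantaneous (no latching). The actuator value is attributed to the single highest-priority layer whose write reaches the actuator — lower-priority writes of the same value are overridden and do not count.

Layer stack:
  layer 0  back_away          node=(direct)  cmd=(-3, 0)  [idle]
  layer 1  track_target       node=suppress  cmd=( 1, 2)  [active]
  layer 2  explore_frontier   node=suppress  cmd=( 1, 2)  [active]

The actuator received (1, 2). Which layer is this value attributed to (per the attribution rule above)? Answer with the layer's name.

L0 back_away: idle → wire = none
L1 track_target: active, suppressor → wire = (1, 2)
L2 explore_frontier: active, suppressor → wire = (1, 2)
actuator = (1, 2)
last writer: layer 2 = explore_frontier

explore_frontier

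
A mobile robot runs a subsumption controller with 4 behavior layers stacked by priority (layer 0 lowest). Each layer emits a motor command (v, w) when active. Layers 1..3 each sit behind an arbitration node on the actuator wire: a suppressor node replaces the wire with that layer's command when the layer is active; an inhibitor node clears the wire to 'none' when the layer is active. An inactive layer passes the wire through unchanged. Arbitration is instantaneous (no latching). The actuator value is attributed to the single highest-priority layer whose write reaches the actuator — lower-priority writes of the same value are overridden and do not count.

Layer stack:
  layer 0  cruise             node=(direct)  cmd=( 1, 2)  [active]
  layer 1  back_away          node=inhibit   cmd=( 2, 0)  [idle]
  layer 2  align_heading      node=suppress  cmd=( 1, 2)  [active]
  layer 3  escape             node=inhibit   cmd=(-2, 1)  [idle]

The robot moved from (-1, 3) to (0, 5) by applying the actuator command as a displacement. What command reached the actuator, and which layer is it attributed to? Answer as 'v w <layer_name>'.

displacement = (0, 5) − (-1, 3) = (1, 2)
layer 0 (cruise) active — direct: (1, 2)
layer 1 (back_away) idle — unchanged: (1, 2)
layer 2 (align_heading) active — suppresses: (1, 2)
layer 3 (escape) idle — unchanged: (1, 2)
→ actuator (1, 2) — from layer 2 (align_heading)

1 2 align_heading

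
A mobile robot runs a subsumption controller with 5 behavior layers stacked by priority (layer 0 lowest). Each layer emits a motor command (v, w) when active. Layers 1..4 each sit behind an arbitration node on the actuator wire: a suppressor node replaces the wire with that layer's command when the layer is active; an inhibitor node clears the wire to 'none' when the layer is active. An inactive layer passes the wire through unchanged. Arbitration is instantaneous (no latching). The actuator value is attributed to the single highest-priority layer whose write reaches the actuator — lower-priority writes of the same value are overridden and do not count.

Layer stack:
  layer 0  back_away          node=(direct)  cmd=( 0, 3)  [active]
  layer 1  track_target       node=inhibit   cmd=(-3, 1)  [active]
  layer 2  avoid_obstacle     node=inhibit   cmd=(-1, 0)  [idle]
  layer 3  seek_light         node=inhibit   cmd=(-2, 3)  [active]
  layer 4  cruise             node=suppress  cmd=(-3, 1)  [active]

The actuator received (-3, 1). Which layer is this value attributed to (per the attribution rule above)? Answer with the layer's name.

L0 back_away: active, feeds wire = (0, 3)
L1 track_target: active, inhibitor → wire = none
L2 avoid_obstacle: idle → wire stays none
L3 seek_light: active, inhibitor → wire = none
L4 cruise: active, suppressor → wire = (-3, 1)
actuator = (-3, 1)
last writer: layer 4 = cruise

cruise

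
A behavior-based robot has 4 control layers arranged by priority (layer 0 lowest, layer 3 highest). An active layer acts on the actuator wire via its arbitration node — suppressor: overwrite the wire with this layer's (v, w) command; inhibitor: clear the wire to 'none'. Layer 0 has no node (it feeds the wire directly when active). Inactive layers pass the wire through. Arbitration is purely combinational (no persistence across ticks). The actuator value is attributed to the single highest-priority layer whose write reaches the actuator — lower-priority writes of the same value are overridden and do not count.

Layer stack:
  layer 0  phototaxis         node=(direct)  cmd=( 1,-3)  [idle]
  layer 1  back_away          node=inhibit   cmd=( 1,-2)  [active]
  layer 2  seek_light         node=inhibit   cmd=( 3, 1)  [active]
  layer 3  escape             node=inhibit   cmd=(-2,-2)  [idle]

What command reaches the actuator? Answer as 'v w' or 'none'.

none

[0] phototaxis off; wire := none
[1] back_away on (inhibit); wire := none
[2] seek_light on (inhibit); wire := none
[3] escape off; pass none
output none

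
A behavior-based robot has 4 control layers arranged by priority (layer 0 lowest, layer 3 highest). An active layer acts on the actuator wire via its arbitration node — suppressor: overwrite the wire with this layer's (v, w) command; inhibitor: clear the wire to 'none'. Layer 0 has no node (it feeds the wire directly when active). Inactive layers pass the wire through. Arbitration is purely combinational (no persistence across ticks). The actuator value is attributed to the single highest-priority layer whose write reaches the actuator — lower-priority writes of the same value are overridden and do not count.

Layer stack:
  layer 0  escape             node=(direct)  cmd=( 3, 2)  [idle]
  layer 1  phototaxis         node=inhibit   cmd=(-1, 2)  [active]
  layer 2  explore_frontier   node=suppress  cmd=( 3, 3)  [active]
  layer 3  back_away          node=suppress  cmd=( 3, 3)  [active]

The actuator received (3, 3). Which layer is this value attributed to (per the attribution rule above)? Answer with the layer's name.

back_away

L0 escape: idle → wire = none
L1 phototaxis: active, inhibitor → wire = none
L2 explore_frontier: active, suppressor → wire = (3, 3)
L3 back_away: active, suppressor → wire = (3, 3)
actuator = (3, 3)
last writer: layer 3 = back_away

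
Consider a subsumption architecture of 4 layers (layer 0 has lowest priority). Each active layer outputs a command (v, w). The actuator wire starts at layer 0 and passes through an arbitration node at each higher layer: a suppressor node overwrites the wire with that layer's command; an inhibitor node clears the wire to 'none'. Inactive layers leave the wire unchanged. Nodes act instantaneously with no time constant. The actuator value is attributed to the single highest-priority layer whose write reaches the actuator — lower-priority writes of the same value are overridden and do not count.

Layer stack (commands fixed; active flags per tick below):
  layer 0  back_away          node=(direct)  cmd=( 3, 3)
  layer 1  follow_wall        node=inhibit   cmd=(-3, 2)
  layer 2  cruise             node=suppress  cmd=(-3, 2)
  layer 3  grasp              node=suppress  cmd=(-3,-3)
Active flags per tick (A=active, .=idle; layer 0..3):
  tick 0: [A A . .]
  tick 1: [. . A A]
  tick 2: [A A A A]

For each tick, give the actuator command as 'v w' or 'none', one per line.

tick 0:
  layer 0 (back_away) active — direct: (3, 3)
  layer 1 (follow_wall) active — inhibits: none
  layer 2 (cruise) idle — unchanged: none
  layer 3 (grasp) idle — unchanged: none
  → actuator none
tick 1:
  layer 0 (back_away) idle — none
  layer 1 (follow_wall) idle — unchanged: none
  layer 2 (cruise) active — suppresses: (-3, 2)
  layer 3 (grasp) active — suppresses: (-3, -3)
  → actuator (-3, -3)
tick 2:
  layer 0 (back_away) active — direct: (3, 3)
  layer 1 (follow_wall) active — inhibits: none
  layer 2 (cruise) active — suppresses: (-3, 2)
  layer 3 (grasp) active — suppresses: (-3, -3)
  → actuator (-3, -3)

none
-3 -3
-3 -3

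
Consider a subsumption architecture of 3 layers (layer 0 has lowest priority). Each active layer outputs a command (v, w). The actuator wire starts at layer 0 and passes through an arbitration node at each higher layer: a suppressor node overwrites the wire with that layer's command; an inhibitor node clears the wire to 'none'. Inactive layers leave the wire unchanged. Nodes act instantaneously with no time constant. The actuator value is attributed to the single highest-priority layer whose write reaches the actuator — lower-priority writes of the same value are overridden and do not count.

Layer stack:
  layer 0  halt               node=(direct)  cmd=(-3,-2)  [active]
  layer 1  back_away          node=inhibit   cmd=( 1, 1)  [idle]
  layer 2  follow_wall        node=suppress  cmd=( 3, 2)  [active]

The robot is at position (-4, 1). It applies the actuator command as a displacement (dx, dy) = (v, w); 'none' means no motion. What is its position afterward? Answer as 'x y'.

-1 3

[0] halt on; wire := (-3, -2)
[1] back_away off; pass (-3, -2)
[2] follow_wall on (suppress); wire := (3, 2)
output (3, 2)
position: (-4, 1) + (3, 2) = (-1, 3)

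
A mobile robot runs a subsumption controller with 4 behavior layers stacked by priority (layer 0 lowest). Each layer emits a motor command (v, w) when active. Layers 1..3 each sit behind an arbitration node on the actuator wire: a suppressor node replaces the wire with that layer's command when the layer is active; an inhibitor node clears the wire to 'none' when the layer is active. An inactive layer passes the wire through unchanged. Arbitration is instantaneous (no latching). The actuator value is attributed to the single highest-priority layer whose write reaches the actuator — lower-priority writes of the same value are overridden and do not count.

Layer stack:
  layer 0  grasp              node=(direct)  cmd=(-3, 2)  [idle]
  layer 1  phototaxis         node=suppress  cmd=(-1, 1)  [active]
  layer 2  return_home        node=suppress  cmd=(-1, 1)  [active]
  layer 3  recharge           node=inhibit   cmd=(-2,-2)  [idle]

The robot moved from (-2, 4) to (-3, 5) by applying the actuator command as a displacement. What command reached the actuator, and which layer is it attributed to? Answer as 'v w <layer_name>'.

-1 1 return_home

displacement = (-3, 5) − (-2, 4) = (-1, 1)
[0] grasp off; wire := none
[1] phototaxis on (suppress); wire := (-1, 1)
[2] return_home on (suppress); wire := (-1, 1)
[3] recharge off; pass (-1, 1)
output (-1, 1) — from layer 2 (return_home)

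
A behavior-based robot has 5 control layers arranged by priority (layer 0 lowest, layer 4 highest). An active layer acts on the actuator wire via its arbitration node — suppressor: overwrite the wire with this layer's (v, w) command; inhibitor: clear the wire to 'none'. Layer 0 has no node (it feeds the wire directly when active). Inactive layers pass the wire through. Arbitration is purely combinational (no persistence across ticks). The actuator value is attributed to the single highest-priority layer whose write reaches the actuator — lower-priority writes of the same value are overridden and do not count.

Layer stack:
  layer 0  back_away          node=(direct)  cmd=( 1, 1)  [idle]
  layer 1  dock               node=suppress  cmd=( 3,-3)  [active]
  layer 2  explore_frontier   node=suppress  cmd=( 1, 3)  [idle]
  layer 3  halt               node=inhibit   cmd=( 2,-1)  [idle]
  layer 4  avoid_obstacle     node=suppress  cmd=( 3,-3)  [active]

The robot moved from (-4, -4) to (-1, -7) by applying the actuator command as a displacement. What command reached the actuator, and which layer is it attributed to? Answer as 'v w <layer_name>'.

displacement = (-1, -7) − (-4, -4) = (3, -3)
layer 0 (back_away) idle — none
layer 1 (dock) active — suppresses: (3, -3)
layer 2 (explore_frontier) idle — unchanged: (3, -3)
layer 3 (halt) idle — unchanged: (3, -3)
layer 4 (avoid_obstacle) active — suppresses: (3, -3)
→ actuator (3, -3) — from layer 4 (avoid_obstacle)

3 -3 avoid_obstacle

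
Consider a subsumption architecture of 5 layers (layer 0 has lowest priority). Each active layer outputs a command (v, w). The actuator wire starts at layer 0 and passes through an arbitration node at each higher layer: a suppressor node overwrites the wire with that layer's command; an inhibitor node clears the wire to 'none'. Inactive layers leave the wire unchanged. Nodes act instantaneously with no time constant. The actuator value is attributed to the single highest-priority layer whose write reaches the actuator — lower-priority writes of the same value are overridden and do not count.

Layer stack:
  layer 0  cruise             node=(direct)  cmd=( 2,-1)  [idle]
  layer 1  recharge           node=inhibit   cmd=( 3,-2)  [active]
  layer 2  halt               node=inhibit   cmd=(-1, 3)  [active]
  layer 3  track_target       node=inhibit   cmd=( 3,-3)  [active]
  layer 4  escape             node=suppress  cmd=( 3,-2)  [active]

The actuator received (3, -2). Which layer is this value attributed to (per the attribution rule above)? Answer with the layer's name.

layer 0 (cruise) idle — none
layer 1 (recharge) active — inhibits: none
layer 2 (halt) active — inhibits: none
layer 3 (track_target) active — inhibits: none
layer 4 (escape) active — suppresses: (3, -2)
→ actuator (3, -2)
last writer: layer 4 = escape

escape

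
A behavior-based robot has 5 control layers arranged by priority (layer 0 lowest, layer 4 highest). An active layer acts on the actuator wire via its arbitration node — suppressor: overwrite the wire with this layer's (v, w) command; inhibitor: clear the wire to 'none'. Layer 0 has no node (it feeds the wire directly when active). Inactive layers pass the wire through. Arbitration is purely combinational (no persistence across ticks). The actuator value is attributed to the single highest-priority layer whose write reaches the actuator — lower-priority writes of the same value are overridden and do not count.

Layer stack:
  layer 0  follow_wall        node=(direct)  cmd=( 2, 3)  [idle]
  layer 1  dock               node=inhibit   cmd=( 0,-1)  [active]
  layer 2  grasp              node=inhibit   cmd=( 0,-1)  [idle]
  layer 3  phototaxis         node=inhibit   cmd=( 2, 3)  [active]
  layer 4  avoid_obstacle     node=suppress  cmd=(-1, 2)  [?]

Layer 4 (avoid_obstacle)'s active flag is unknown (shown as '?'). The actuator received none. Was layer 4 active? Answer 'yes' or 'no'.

no

If layer 4 is active=yes:
  actuator would be (-1, 2)
If layer 4 is active=no:
  actuator would be none
Observed none, so layer 4 was idle.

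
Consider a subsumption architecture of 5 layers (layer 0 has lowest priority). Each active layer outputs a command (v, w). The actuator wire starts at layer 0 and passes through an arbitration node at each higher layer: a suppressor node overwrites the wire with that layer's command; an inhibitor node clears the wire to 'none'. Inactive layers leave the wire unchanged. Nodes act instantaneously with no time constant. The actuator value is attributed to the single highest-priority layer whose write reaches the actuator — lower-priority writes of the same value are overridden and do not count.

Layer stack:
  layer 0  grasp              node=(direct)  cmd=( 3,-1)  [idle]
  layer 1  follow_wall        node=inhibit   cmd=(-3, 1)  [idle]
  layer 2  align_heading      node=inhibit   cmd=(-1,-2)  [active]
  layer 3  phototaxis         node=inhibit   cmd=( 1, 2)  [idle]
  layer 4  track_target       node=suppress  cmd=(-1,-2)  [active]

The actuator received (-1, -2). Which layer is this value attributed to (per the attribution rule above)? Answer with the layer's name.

[0] grasp off; wire := none
[1] follow_wall off; pass none
[2] align_heading on (inhibit); wire := none
[3] phototaxis off; pass none
[4] track_target on (suppress); wire := (-1, -2)
output (-1, -2)
last writer: layer 4 = track_target

track_target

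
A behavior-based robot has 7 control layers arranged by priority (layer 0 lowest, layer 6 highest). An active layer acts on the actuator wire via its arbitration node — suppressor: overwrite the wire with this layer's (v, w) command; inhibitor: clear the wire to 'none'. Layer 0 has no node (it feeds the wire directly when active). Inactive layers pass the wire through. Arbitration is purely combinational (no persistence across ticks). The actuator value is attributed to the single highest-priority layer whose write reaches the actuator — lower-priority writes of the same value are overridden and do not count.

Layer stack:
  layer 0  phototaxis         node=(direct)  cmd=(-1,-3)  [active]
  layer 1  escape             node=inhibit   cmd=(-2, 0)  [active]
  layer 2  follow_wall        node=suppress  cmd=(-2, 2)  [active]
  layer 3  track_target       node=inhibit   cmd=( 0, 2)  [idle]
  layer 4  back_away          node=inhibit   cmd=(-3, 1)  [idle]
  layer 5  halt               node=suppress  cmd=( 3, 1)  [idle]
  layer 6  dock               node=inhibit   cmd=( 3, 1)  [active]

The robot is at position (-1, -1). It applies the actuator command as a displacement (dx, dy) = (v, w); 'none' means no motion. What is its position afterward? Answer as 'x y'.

layer 0 (phototaxis) active — direct: (-1, -3)
layer 1 (escape) active — inhibits: none
layer 2 (follow_wall) active — suppresses: (-2, 2)
layer 3 (track_target) idle — unchanged: (-2, 2)
layer 4 (back_away) idle — unchanged: (-2, 2)
layer 5 (halt) idle — unchanged: (-2, 2)
layer 6 (dock) active — inhibits: none
→ actuator none
position: (-1, -1) + none = (-1, -1)

-1 -1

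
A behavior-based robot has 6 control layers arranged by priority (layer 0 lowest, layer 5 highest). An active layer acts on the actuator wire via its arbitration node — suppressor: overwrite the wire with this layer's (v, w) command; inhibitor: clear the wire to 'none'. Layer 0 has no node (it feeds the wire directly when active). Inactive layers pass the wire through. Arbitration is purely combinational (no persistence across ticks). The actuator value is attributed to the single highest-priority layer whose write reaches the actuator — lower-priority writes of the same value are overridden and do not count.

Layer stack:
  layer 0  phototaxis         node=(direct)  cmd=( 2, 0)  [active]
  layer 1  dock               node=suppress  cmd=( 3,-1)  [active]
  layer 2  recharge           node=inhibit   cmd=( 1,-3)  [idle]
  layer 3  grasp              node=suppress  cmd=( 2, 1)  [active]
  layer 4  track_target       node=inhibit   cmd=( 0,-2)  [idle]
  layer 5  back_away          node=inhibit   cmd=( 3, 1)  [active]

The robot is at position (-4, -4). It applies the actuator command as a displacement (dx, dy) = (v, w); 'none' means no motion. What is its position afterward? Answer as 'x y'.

[0] phototaxis on; wire := (2, 0)
[1] dock on (suppress); wire := (3, -1)
[2] recharge off; pass (3, -1)
[3] grasp on (suppress); wire := (2, 1)
[4] track_target off; pass (2, 1)
[5] back_away on (inhibit); wire := none
output none
position: (-4, -4) + none = (-4, -4)

-4 -4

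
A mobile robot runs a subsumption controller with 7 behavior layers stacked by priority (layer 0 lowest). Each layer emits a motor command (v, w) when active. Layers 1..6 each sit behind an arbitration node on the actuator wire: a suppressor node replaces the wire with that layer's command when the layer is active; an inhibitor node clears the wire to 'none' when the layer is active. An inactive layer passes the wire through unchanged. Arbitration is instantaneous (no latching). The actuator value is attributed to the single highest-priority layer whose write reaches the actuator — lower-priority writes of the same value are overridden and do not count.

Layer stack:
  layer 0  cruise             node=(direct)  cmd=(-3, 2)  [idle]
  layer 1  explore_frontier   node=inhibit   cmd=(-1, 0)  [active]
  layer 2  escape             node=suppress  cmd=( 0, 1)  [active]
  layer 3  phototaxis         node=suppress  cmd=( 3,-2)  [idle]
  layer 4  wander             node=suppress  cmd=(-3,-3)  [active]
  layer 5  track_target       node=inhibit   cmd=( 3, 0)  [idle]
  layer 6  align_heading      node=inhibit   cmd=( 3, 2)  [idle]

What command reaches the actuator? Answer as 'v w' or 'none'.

[0] cruise off; wire := none
[1] explore_frontier on (inhibit); wire := none
[2] escape on (suppress); wire := (0, 1)
[3] phototaxis off; pass (0, 1)
[4] wander on (suppress); wire := (-3, -3)
[5] track_target off; pass (-3, -3)
[6] align_heading off; pass (-3, -3)
output (-3, -3)

-3 -3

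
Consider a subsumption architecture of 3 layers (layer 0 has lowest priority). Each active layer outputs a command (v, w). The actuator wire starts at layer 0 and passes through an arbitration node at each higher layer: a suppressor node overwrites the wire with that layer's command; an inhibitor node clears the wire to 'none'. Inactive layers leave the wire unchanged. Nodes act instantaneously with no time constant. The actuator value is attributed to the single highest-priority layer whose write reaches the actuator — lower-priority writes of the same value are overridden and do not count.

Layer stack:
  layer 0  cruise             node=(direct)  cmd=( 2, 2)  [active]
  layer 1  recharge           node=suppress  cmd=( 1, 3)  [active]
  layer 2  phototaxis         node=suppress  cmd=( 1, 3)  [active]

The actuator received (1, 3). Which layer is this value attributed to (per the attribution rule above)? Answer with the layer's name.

[0] cruise on; wire := (2, 2)
[1] recharge on (suppress); wire := (1, 3)
[2] phototaxis on (suppress); wire := (1, 3)
output (1, 3)
last writer: layer 2 = phototaxis

phototaxis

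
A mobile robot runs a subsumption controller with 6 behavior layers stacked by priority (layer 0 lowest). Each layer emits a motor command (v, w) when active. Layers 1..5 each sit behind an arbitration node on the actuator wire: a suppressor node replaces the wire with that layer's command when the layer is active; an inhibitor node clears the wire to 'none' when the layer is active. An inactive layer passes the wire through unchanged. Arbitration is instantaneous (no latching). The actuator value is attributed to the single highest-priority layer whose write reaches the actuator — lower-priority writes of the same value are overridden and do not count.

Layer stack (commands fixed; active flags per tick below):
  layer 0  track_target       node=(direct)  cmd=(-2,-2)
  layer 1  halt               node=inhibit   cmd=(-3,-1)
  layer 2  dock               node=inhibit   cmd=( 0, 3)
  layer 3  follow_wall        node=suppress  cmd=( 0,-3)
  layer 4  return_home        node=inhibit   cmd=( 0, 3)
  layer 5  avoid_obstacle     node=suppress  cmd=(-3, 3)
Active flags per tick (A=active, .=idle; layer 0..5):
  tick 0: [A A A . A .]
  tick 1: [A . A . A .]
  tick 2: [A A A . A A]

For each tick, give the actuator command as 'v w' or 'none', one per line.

none
none
-3 3

tick 0:
  L0 track_target: active, feeds wire = (-2, -2)
  L1 halt: active, inhibitor → wire = none
  L2 dock: active, inhibitor → wire = none
  L3 follow_wall: idle → wire stays none
  L4 return_home: active, inhibitor → wire = none
  L5 avoid_obstacle: idle → wire stays none
  actuator = none
tick 1:
  L0 track_target: active, feeds wire = (-2, -2)
  L1 halt: idle → wire stays (-2, -2)
  L2 dock: active, inhibitor → wire = none
  L3 follow_wall: idle → wire stays none
  L4 return_home: active, inhibitor → wire = none
  L5 avoid_obstacle: idle → wire stays none
  actuator = none
tick 2:
  L0 track_target: active, feeds wire = (-2, -2)
  L1 halt: active, inhibitor → wire = none
  L2 dock: active, inhibitor → wire = none
  L3 follow_wall: idle → wire stays none
  L4 return_home: active, inhibitor → wire = none
  L5 avoid_obstacle: active, suppressor → wire = (-3, 3)
  actuator = (-3, 3)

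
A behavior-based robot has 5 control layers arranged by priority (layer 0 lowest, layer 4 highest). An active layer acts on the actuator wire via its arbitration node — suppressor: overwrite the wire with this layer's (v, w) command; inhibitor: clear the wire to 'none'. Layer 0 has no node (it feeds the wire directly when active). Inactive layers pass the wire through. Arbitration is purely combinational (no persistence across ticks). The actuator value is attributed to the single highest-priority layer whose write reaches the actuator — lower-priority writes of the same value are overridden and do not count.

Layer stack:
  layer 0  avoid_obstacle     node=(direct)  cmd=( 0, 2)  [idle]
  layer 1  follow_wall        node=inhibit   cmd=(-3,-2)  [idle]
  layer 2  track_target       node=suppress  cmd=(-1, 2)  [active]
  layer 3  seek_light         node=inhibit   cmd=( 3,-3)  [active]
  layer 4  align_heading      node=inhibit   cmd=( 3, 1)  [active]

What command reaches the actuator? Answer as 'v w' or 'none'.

none

[0] avoid_obstacle off; wire := none
[1] follow_wall off; pass none
[2] track_target on (suppress); wire := (-1, 2)
[3] seek_light on (inhibit); wire := none
[4] align_heading on (inhibit); wire := none
output none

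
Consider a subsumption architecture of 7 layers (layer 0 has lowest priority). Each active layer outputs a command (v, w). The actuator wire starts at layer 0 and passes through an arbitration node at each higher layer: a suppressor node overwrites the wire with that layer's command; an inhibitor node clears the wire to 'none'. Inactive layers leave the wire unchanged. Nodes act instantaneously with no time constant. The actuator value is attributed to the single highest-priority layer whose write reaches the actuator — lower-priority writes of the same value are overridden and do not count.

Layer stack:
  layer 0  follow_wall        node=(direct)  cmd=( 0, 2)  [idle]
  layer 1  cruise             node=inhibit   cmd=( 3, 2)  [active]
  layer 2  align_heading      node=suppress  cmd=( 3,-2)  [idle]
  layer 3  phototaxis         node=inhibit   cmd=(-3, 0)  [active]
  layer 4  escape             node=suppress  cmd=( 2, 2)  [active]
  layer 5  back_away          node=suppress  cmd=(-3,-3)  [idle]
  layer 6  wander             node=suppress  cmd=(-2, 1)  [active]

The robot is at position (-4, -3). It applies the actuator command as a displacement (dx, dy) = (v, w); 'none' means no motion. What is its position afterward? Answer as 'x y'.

layer 0 (follow_wall) idle — none
layer 1 (cruise) active — inhibits: none
layer 2 (align_heading) idle — unchanged: none
layer 3 (phototaxis) active — inhibits: none
layer 4 (escape) active — suppresses: (2, 2)
layer 5 (back_away) idle — unchanged: (2, 2)
layer 6 (wander) active — suppresses: (-2, 1)
→ actuator (-2, 1)
position: (-4, -3) + (-2, 1) = (-6, -2)

-6 -2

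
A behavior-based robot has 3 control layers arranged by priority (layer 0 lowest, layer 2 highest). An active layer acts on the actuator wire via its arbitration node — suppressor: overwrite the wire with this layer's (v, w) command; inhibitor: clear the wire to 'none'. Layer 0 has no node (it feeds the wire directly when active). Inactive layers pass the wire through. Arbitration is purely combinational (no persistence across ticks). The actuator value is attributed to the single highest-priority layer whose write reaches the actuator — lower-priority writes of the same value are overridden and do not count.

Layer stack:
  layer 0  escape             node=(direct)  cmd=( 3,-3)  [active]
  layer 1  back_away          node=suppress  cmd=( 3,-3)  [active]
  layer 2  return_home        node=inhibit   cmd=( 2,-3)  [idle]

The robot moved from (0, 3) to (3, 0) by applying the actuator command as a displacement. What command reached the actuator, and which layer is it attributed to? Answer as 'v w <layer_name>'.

3 -3 back_away

displacement = (3, 0) − (0, 3) = (3, -3)
[0] escape on; wire := (3, -3)
[1] back_away on (suppress); wire := (3, -3)
[2] return_home off; pass (3, -3)
output (3, -3) — from layer 1 (back_away)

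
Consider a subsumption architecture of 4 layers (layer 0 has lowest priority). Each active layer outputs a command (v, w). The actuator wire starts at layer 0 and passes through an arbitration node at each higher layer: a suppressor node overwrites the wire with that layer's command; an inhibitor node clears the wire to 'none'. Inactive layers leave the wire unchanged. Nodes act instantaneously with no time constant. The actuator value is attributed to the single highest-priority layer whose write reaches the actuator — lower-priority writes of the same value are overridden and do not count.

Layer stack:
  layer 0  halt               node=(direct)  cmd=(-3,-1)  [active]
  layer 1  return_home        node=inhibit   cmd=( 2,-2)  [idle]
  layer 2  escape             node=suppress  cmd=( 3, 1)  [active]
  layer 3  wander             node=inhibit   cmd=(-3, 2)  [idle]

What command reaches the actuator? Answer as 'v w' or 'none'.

[0] halt on; wire := (-3, -1)
[1] return_home off; pass (-3, -1)
[2] escape on (suppress); wire := (3, 1)
[3] wander off; pass (3, 1)
output (3, 1)

3 1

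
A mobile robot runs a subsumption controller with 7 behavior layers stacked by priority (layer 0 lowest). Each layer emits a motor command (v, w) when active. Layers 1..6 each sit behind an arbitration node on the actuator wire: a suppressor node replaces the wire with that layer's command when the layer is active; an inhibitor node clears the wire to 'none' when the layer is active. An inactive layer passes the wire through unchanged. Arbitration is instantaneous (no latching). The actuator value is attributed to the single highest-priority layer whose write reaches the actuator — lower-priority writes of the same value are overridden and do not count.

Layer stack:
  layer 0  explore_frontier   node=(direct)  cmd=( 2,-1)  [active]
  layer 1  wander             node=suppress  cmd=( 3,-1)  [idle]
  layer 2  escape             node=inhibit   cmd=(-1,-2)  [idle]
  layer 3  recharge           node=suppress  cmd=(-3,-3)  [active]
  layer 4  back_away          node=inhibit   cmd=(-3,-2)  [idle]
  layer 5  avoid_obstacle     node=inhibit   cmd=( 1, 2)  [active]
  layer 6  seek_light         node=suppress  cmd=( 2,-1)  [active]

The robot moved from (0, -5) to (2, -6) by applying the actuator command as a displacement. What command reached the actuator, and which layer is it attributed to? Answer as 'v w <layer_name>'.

2 -1 seek_light

displacement = (2, -6) − (0, -5) = (2, -1)
[0] explore_frontier on; wire := (2, -1)
[1] wander off; pass (2, -1)
[2] escape off; pass (2, -1)
[3] recharge on (suppress); wire := (-3, -3)
[4] back_away off; pass (-3, -3)
[5] avoid_obstacle on (inhibit); wire := none
[6] seek_light on (suppress); wire := (2, -1)
output (2, -1) — from layer 6 (seek_light)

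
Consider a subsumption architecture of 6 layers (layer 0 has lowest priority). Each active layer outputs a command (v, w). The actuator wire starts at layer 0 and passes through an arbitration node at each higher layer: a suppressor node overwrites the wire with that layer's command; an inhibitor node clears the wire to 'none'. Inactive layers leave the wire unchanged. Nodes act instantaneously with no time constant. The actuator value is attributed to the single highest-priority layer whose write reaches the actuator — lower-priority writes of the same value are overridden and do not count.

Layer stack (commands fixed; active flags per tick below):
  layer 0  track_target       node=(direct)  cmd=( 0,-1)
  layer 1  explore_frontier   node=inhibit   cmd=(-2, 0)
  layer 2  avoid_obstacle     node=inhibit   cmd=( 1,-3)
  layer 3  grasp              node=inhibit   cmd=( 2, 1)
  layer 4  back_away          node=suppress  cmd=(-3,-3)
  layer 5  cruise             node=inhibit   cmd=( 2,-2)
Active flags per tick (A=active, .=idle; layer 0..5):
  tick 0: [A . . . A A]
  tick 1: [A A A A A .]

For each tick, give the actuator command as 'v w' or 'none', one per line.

none
-3 -3

tick 0:
  layer 0 (track_target) active — direct: (0, -1)
  layer 1 (explore_frontier) idle — unchanged: (0, -1)
  layer 2 (avoid_obstacle) idle — unchanged: (0, -1)
  layer 3 (grasp) idle — unchanged: (0, -1)
  layer 4 (back_away) active — suppresses: (-3, -3)
  layer 5 (cruise) active — inhibits: none
  → actuator none
tick 1:
  layer 0 (track_target) active — direct: (0, -1)
  layer 1 (explore_frontier) active — inhibits: none
  layer 2 (avoid_obstacle) active — inhibits: none
  layer 3 (grasp) active — inhibits: none
  layer 4 (back_away) active — suppresses: (-3, -3)
  layer 5 (cruise) idle — unchanged: (-3, -3)
  → actuator (-3, -3)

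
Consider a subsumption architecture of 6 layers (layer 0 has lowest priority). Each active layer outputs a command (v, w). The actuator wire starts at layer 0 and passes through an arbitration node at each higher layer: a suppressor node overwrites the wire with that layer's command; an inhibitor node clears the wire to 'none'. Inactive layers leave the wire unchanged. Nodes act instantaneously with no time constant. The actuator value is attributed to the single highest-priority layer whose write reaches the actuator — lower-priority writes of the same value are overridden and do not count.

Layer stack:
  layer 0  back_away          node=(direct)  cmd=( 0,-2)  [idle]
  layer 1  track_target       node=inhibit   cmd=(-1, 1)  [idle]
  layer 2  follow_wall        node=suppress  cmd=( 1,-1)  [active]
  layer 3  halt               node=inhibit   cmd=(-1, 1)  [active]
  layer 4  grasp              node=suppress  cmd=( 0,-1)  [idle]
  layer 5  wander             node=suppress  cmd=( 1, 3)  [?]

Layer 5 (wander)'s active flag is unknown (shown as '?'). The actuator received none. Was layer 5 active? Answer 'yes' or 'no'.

no

If layer 5 is active=yes:
  actuator would be (1, 3)
If layer 5 is active=no:
  actuator would be none
Observed none, so layer 5 was idle.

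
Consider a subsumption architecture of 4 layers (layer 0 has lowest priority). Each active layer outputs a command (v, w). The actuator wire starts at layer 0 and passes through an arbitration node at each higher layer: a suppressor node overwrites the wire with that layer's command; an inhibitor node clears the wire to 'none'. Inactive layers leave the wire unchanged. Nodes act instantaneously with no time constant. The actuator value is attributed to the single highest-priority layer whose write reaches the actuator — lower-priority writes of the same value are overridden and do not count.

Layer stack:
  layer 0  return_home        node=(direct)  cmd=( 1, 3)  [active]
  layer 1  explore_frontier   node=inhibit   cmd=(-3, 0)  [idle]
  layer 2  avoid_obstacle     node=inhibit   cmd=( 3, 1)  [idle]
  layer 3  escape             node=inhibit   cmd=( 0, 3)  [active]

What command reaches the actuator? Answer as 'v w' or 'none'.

L0 return_home: active, feeds wire = (1, 3)
L1 explore_frontier: idle → wire stays (1, 3)
L2 avoid_obstacle: idle → wire stays (1, 3)
L3 escape: active, inhibitor → wire = none
actuator = none

none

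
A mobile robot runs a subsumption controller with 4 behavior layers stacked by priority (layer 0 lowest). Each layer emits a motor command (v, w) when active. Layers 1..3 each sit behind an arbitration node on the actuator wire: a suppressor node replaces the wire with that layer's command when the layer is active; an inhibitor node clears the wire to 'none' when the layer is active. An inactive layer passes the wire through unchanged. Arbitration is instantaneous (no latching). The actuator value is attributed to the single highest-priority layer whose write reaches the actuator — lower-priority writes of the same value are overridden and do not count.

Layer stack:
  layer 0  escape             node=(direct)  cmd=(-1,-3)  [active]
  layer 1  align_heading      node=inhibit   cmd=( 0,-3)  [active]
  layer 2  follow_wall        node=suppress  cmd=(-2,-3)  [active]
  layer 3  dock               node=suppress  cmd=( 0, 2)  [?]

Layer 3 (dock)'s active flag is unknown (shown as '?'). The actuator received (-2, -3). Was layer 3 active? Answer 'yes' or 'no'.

If layer 3 is active=yes:
  actuator would be (0, 2)
If layer 3 is active=no:
  actuator would be (-2, -3)
Observed (-2, -3), so layer 3 was idle.

no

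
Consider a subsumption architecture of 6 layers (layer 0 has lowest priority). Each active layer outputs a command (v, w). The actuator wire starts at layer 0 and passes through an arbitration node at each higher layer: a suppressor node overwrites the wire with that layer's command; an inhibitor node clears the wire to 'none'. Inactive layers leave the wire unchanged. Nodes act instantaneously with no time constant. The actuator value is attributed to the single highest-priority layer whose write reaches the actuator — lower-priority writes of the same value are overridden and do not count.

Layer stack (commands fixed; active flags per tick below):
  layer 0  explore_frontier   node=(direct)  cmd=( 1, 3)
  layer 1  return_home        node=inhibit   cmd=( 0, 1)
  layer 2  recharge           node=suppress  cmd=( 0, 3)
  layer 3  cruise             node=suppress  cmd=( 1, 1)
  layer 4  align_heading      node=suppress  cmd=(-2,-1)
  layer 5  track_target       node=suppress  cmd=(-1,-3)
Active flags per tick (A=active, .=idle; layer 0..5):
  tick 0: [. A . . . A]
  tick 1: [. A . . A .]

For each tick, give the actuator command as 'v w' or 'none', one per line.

-1 -3
-2 -1

tick 0:
  [0] explore_frontier off; wire := none
  [1] return_home on (inhibit); wire := none
  [2] recharge off; pass none
  [3] cruise off; pass none
  [4] align_heading off; pass none
  [5] track_target on (suppress); wire := (-1, -3)
  output (-1, -3)
tick 1:
  [0] explore_frontier off; wire := none
  [1] return_home on (inhibit); wire := none
  [2] recharge off; pass none
  [3] cruise off; pass none
  [4] align_heading on (suppress); wire := (-2, -1)
  [5] track_target off; pass (-2, -1)
  output (-2, -1)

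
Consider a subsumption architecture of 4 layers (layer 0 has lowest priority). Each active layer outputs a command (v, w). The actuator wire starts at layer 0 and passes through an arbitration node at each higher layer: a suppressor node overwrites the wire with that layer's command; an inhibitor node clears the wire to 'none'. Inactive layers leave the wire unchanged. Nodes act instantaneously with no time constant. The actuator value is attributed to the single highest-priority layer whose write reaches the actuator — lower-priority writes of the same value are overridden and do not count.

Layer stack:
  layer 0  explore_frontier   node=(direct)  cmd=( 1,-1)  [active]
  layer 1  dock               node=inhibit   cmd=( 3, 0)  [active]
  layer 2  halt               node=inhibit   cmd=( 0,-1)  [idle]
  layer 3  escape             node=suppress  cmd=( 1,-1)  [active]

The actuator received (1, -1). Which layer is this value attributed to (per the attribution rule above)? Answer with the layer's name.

L0 explore_frontier: active, feeds wire = (1, -1)
L1 dock: active, inhibitor → wire = none
L2 halt: idle → wire stays none
L3 escape: active, suppressor → wire = (1, -1)
actuator = (1, -1)
last writer: layer 3 = escape

escape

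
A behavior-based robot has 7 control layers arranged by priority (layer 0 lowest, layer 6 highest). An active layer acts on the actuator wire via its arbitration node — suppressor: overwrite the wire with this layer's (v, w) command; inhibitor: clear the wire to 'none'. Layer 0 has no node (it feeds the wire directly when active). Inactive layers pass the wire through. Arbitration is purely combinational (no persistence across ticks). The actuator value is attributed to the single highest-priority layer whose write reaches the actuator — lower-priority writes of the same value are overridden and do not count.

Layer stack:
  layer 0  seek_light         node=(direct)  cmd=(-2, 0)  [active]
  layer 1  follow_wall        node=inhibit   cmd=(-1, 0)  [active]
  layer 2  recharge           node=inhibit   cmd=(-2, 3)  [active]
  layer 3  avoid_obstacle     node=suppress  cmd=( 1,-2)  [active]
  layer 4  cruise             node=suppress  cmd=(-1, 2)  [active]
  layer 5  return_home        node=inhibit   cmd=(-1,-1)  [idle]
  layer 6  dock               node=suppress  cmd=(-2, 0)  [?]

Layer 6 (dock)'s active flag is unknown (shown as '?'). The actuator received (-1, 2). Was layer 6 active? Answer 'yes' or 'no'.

If layer 6 is active=yes:
  actuator would be (-2, 0)
If layer 6 is active=no:
  actuator would be (-1, 2)
Observed (-1, 2), so layer 6 was idle.

no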